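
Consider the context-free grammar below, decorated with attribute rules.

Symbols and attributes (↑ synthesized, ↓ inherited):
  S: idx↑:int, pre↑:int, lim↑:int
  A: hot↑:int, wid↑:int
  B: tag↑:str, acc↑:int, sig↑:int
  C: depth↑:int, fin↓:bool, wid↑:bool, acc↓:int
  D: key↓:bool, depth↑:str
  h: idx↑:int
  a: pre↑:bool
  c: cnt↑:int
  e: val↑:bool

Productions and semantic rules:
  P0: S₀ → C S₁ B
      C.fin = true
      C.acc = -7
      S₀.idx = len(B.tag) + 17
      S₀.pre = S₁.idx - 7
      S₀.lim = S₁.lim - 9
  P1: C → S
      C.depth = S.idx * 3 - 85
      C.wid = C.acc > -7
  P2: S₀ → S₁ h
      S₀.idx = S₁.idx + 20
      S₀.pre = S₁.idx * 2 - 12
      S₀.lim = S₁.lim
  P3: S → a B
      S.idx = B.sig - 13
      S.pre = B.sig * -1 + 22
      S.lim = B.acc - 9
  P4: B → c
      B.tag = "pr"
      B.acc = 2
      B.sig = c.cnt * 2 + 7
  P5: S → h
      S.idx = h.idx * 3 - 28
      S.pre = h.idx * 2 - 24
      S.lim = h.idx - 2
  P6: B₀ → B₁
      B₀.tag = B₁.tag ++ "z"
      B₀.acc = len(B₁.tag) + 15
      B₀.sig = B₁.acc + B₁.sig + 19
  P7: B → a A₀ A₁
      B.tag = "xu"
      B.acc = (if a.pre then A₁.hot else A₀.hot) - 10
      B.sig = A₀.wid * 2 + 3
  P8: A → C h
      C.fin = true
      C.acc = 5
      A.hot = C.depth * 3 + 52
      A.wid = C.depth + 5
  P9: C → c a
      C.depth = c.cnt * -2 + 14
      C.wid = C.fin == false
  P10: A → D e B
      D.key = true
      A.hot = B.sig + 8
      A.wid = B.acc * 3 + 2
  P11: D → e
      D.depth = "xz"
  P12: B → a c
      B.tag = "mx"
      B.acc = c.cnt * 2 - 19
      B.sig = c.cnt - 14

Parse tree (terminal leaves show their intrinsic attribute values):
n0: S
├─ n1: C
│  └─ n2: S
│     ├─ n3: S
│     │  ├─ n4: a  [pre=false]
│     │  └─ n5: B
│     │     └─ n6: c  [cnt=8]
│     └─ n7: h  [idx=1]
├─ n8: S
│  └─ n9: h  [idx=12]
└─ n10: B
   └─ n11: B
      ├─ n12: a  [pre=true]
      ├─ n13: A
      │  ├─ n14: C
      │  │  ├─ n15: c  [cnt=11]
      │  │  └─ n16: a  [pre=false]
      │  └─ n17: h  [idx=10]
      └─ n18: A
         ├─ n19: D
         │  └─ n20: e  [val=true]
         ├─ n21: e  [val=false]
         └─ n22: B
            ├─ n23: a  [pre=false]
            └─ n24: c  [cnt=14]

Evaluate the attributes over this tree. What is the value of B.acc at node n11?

-2

1. n1.fin = true  [true]
2. n1.acc = -7  [-7]
3. n4.pre = false  [terminal]
4. n6.cnt = 8  [terminal]
5. n5.tag = "pr"  ["pr"]
6. n5.acc = 2  [2]
7. n5.sig = 23  [c.cnt * 2 + 7]
8. n3.idx = 10  [B.sig - 13]
9. n3.pre = -1  [B.sig * -1 + 22]
10. n3.lim = -7  [B.acc - 9]
11. n7.idx = 1  [terminal]
12. n2.idx = 30  [S₁.idx + 20]
13. n2.pre = 8  [S₁.idx * 2 - 12]
14. n2.lim = -7  [S₁.lim]
15. n1.depth = 5  [S.idx * 3 - 85]
16. n1.wid = false  [C.acc > -7]
17. n9.idx = 12  [terminal]
18. n8.idx = 8  [h.idx * 3 - 28]
19. n8.pre = 0  [h.idx * 2 - 24]
20. n8.lim = 10  [h.idx - 2]
21. n12.pre = true  [terminal]
22. n14.fin = true  [true]
23. n14.acc = 5  [5]
24. n15.cnt = 11  [terminal]
25. n16.pre = false  [terminal]
26. n14.depth = -8  [c.cnt * -2 + 14]
27. n14.wid = false  [C.fin == false]
28. n17.idx = 10  [terminal]
29. n13.hot = 28  [C.depth * 3 + 52]
30. n13.wid = -3  [C.depth + 5]
31. n19.key = true  [true]
32. n20.val = true  [terminal]
33. n19.depth = "xz"  ["xz"]
34. n21.val = false  [terminal]
35. n23.pre = false  [terminal]
36. n24.cnt = 14  [terminal]
37. n22.tag = "mx"  ["mx"]
38. n22.acc = 9  [c.cnt * 2 - 19]
39. n22.sig = 0  [c.cnt - 14]
40. n18.hot = 8  [B.sig + 8]
41. n18.wid = 29  [B.acc * 3 + 2]
42. n11.tag = "xu"  ["xu"]
43. n11.acc = -2  [(if a.pre then A₁.hot else A₀.hot) - 10]
44. n11.sig = -3  [A₀.wid * 2 + 3]
45. n10.tag = "xuz"  [B₁.tag ++ "z"]
46. n10.acc = 17  [len(B₁.tag) + 15]
47. n10.sig = 14  [B₁.acc + B₁.sig + 19]
48. n0.idx = 20  [len(B.tag) + 17]
49. n0.pre = 1  [S₁.idx - 7]
50. n0.lim = 1  [S₁.lim - 9]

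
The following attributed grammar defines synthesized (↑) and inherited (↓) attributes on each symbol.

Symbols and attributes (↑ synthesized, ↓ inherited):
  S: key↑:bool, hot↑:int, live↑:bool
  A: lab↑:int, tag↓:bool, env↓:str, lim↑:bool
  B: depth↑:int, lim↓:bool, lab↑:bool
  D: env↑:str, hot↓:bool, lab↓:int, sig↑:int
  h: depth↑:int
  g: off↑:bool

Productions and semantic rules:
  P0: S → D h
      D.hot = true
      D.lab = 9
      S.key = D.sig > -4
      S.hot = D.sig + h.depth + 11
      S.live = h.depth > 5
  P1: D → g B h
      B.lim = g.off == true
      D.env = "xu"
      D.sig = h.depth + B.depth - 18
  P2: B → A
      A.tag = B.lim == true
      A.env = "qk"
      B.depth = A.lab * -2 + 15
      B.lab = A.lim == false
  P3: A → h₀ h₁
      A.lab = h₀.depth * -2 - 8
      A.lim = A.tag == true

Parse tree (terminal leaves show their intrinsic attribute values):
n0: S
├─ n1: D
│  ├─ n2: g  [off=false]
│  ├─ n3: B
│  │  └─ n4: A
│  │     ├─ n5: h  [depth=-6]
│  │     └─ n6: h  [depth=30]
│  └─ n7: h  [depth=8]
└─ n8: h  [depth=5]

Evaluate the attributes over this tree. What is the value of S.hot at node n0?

13

1. n1.hot = true  [true]
2. n1.lab = 9  [9]
3. n2.off = false  [terminal]
4. n3.lim = false  [g.off == true]
5. n4.tag = false  [B.lim == true]
6. n4.env = "qk"  ["qk"]
7. n5.depth = -6  [terminal]
8. n6.depth = 30  [terminal]
9. n4.lab = 4  [h₀.depth * -2 - 8]
10. n4.lim = false  [A.tag == true]
11. n3.depth = 7  [A.lab * -2 + 15]
12. n3.lab = true  [A.lim == false]
13. n7.depth = 8  [terminal]
14. n1.env = "xu"  ["xu"]
15. n1.sig = -3  [h.depth + B.depth - 18]
16. n8.depth = 5  [terminal]
17. n0.key = true  [D.sig > -4]
18. n0.hot = 13  [D.sig + h.depth + 11]
19. n0.live = false  [h.depth > 5]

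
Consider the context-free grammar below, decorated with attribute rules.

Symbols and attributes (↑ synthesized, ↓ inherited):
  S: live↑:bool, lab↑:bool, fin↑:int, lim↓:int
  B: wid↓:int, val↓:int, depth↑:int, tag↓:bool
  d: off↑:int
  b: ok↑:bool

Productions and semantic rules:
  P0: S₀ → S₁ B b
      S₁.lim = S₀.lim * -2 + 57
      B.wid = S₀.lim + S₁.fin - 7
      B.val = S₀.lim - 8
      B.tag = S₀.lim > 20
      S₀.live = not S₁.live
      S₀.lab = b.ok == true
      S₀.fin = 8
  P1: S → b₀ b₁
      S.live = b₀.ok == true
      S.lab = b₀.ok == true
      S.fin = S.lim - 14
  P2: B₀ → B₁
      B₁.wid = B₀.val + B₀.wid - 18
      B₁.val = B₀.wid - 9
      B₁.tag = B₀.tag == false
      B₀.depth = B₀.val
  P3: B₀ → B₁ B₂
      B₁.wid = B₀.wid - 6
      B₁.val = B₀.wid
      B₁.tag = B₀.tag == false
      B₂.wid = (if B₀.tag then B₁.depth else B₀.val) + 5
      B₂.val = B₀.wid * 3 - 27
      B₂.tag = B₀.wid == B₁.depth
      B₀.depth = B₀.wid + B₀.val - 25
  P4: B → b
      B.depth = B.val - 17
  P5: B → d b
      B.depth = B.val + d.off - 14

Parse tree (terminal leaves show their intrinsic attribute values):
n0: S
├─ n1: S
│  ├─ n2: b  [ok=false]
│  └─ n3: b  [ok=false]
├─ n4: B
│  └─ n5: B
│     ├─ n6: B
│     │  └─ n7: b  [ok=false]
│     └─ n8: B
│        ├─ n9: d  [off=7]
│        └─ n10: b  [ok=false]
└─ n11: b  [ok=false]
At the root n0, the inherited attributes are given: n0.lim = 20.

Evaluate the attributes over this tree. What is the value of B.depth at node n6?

1. n0.lim = 20  [given at root]
2. n1.lim = 17  [S₀.lim * -2 + 57]
3. n2.ok = false  [terminal]
4. n3.ok = false  [terminal]
5. n1.live = false  [b₀.ok == true]
6. n1.lab = false  [b₀.ok == true]
7. n1.fin = 3  [S.lim - 14]
8. n4.wid = 16  [S₀.lim + S₁.fin - 7]
9. n4.val = 12  [S₀.lim - 8]
10. n4.tag = false  [S₀.lim > 20]
11. n5.wid = 10  [B₀.val + B₀.wid - 18]
12. n5.val = 7  [B₀.wid - 9]
13. n5.tag = true  [B₀.tag == false]
14. n6.wid = 4  [B₀.wid - 6]
15. n6.val = 10  [B₀.wid]
16. n6.tag = false  [B₀.tag == false]
17. n7.ok = false  [terminal]
18. n6.depth = -7  [B.val - 17]
19. n8.wid = -2  [(if B₀.tag then B₁.depth else B₀.val) + 5]
20. n8.val = 3  [B₀.wid * 3 - 27]
21. n8.tag = false  [B₀.wid == B₁.depth]
22. n9.off = 7  [terminal]
23. n10.ok = false  [terminal]
24. n8.depth = -4  [B.val + d.off - 14]
25. n5.depth = -8  [B₀.wid + B₀.val - 25]
26. n4.depth = 12  [B₀.val]
27. n11.ok = false  [terminal]
28. n0.live = true  [not S₁.live]
29. n0.lab = false  [b.ok == true]
30. n0.fin = 8  [8]

-7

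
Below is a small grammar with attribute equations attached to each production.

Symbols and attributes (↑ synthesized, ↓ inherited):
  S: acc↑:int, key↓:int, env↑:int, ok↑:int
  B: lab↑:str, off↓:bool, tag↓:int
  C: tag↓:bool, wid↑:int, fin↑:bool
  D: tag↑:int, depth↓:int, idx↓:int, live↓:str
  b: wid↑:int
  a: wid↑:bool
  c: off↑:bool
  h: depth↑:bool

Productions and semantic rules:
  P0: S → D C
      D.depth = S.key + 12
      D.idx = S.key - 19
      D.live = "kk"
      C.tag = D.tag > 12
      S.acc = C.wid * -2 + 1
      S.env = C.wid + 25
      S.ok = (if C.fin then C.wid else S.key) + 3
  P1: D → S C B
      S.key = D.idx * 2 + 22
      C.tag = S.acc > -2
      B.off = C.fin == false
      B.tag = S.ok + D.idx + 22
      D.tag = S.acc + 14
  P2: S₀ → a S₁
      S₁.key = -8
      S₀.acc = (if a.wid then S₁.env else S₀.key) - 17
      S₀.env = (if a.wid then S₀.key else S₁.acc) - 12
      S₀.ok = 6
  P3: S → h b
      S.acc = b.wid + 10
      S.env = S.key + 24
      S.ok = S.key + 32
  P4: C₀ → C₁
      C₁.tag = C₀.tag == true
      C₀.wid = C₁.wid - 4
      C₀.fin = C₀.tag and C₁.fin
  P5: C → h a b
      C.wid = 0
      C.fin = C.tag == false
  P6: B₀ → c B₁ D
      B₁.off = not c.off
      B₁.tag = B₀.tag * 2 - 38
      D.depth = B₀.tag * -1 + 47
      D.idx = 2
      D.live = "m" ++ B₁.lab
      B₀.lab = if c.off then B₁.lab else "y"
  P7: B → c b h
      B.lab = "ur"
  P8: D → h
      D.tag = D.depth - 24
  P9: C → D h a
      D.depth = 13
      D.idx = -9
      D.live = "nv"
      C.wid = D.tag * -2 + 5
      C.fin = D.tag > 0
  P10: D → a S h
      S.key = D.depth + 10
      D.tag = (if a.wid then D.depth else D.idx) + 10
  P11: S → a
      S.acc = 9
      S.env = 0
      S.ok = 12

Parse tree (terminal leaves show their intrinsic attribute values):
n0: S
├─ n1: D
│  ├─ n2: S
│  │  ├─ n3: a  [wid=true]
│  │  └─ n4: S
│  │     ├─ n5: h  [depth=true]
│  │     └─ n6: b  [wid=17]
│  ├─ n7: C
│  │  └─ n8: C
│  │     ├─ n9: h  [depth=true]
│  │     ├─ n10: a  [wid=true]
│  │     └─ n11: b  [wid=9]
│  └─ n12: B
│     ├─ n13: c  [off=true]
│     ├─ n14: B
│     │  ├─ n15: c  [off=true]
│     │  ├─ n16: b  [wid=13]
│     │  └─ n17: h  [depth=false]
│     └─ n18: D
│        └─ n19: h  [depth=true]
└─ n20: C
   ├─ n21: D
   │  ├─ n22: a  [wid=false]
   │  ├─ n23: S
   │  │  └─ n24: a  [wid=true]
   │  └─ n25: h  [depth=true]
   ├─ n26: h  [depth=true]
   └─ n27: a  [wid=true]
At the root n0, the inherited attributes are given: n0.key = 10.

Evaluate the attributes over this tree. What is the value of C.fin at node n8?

false

1. n0.key = 10  [given at root]
2. n1.depth = 22  [S.key + 12]
3. n1.idx = -9  [S.key - 19]
4. n1.live = "kk"  ["kk"]
5. n2.key = 4  [D.idx * 2 + 22]
6. n3.wid = true  [terminal]
7. n4.key = -8  [-8]
8. n5.depth = true  [terminal]
9. n6.wid = 17  [terminal]
10. n4.acc = 27  [b.wid + 10]
11. n4.env = 16  [S.key + 24]
12. n4.ok = 24  [S.key + 32]
13. n2.acc = -1  [(if a.wid then S₁.env else S₀.key) - 17]
14. n2.env = -8  [(if a.wid then S₀.key else S₁.acc) - 12]
15. n2.ok = 6  [6]
16. n7.tag = true  [S.acc > -2]
17. n8.tag = true  [C₀.tag == true]
18. n9.depth = true  [terminal]
19. n10.wid = true  [terminal]
20. n11.wid = 9  [terminal]
21. n8.wid = 0  [0]
22. n8.fin = false  [C.tag == false]
23. n7.wid = -4  [C₁.wid - 4]
24. n7.fin = false  [C₀.tag and C₁.fin]
25. n12.off = true  [C.fin == false]
26. n12.tag = 19  [S.ok + D.idx + 22]
27. n13.off = true  [terminal]
28. n14.off = false  [not c.off]
29. n14.tag = 0  [B₀.tag * 2 - 38]
30. n15.off = true  [terminal]
31. n16.wid = 13  [terminal]
32. n17.depth = false  [terminal]
33. n14.lab = "ur"  ["ur"]
34. n18.depth = 28  [B₀.tag * -1 + 47]
35. n18.idx = 2  [2]
36. n18.live = "mur"  ["m" ++ B₁.lab]
37. n19.depth = true  [terminal]
38. n18.tag = 4  [D.depth - 24]
39. n12.lab = "ur"  [if c.off then B₁.lab else "y"]
40. n1.tag = 13  [S.acc + 14]
41. n20.tag = true  [D.tag > 12]
42. n21.depth = 13  [13]
43. n21.idx = -9  [-9]
44. n21.live = "nv"  ["nv"]
45. n22.wid = false  [terminal]
46. n23.key = 23  [D.depth + 10]
47. n24.wid = true  [terminal]
48. n23.acc = 9  [9]
49. n23.env = 0  [0]
50. n23.ok = 12  [12]
51. n25.depth = true  [terminal]
52. n21.tag = 1  [(if a.wid then D.depth else D.idx) + 10]
53. n26.depth = true  [terminal]
54. n27.wid = true  [terminal]
55. n20.wid = 3  [D.tag * -2 + 5]
56. n20.fin = true  [D.tag > 0]
57. n0.acc = -5  [C.wid * -2 + 1]
58. n0.env = 28  [C.wid + 25]
59. n0.ok = 6  [(if C.fin then C.wid else S.key) + 3]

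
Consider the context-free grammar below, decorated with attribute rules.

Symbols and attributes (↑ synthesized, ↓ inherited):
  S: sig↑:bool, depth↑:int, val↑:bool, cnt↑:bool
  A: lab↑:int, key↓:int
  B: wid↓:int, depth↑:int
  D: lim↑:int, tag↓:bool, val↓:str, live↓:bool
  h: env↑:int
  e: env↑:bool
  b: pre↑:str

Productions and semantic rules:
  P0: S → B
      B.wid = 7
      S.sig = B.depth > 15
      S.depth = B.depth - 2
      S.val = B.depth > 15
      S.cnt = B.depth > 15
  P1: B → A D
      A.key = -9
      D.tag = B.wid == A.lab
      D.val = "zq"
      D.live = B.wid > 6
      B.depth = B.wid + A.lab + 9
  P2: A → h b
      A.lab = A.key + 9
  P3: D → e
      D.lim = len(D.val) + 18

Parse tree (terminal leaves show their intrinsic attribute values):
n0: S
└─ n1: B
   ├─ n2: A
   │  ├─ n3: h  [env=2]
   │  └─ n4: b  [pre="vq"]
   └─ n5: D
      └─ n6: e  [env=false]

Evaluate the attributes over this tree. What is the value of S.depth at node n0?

1. n1.wid = 7  [7]
2. n2.key = -9  [-9]
3. n3.env = 2  [terminal]
4. n4.pre = "vq"  [terminal]
5. n2.lab = 0  [A.key + 9]
6. n5.tag = false  [B.wid == A.lab]
7. n5.val = "zq"  ["zq"]
8. n5.live = true  [B.wid > 6]
9. n6.env = false  [terminal]
10. n5.lim = 20  [len(D.val) + 18]
11. n1.depth = 16  [B.wid + A.lab + 9]
12. n0.sig = true  [B.depth > 15]
13. n0.depth = 14  [B.depth - 2]
14. n0.val = true  [B.depth > 15]
15. n0.cnt = true  [B.depth > 15]

14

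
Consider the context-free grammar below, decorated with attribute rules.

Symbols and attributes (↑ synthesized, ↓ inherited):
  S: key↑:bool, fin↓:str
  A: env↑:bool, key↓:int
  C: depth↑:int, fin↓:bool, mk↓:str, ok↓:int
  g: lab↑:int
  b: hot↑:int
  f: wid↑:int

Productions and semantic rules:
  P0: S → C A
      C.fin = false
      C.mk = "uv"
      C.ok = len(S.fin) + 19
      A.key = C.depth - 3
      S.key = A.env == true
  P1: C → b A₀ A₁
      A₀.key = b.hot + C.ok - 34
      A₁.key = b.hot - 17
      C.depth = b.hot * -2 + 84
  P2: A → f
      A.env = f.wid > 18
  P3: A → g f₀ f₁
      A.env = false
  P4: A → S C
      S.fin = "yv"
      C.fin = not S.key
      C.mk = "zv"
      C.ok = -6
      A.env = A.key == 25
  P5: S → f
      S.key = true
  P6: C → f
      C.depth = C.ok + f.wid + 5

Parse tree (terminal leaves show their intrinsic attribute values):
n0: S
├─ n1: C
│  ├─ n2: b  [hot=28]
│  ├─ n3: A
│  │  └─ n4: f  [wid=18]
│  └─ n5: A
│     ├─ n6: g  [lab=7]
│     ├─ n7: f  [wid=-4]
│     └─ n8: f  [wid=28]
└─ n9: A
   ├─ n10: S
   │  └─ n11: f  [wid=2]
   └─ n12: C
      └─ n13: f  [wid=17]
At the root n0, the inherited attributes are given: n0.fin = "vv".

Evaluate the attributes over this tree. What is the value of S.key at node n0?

true

1. n0.fin = "vv"  [given at root]
2. n1.fin = false  [false]
3. n1.mk = "uv"  ["uv"]
4. n1.ok = 21  [len(S.fin) + 19]
5. n2.hot = 28  [terminal]
6. n3.key = 15  [b.hot + C.ok - 34]
7. n4.wid = 18  [terminal]
8. n3.env = false  [f.wid > 18]
9. n5.key = 11  [b.hot - 17]
10. n6.lab = 7  [terminal]
11. n7.wid = -4  [terminal]
12. n8.wid = 28  [terminal]
13. n5.env = false  [false]
14. n1.depth = 28  [b.hot * -2 + 84]
15. n9.key = 25  [C.depth - 3]
16. n10.fin = "yv"  ["yv"]
17. n11.wid = 2  [terminal]
18. n10.key = true  [true]
19. n12.fin = false  [not S.key]
20. n12.mk = "zv"  ["zv"]
21. n12.ok = -6  [-6]
22. n13.wid = 17  [terminal]
23. n12.depth = 16  [C.ok + f.wid + 5]
24. n9.env = true  [A.key == 25]
25. n0.key = true  [A.env == true]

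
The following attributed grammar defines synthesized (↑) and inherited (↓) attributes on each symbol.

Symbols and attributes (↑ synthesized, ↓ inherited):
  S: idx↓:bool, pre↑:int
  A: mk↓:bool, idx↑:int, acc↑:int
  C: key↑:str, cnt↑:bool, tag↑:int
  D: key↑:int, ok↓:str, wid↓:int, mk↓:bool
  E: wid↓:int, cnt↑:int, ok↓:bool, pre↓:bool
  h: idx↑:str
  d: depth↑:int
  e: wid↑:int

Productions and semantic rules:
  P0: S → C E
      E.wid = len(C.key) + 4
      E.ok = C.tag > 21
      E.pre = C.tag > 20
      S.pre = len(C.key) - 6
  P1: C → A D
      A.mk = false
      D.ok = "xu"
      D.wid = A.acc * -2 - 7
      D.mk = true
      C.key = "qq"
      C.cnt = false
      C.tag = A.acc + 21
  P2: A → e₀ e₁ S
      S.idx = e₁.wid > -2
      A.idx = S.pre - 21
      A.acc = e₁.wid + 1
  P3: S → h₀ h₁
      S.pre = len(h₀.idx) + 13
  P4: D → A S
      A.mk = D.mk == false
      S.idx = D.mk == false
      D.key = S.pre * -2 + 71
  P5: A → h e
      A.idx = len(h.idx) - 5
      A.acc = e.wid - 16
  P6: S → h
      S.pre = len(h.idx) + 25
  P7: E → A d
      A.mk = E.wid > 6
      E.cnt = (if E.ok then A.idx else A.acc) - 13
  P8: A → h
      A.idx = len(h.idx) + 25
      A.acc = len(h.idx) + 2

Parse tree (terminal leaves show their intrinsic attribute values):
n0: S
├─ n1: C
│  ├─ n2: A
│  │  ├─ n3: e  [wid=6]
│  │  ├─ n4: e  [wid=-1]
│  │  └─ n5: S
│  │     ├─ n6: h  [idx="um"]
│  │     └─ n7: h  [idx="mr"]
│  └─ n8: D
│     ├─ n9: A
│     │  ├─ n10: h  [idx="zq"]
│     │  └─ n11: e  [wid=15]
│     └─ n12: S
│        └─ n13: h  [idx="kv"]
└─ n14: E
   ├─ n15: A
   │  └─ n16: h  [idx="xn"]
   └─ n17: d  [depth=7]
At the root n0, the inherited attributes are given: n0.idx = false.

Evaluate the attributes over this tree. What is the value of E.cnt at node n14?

1. n0.idx = false  [given at root]
2. n2.mk = false  [false]
3. n3.wid = 6  [terminal]
4. n4.wid = -1  [terminal]
5. n5.idx = true  [e₁.wid > -2]
6. n6.idx = "um"  [terminal]
7. n7.idx = "mr"  [terminal]
8. n5.pre = 15  [len(h₀.idx) + 13]
9. n2.idx = -6  [S.pre - 21]
10. n2.acc = 0  [e₁.wid + 1]
11. n8.ok = "xu"  ["xu"]
12. n8.wid = -7  [A.acc * -2 - 7]
13. n8.mk = true  [true]
14. n9.mk = false  [D.mk == false]
15. n10.idx = "zq"  [terminal]
16. n11.wid = 15  [terminal]
17. n9.idx = -3  [len(h.idx) - 5]
18. n9.acc = -1  [e.wid - 16]
19. n12.idx = false  [D.mk == false]
20. n13.idx = "kv"  [terminal]
21. n12.pre = 27  [len(h.idx) + 25]
22. n8.key = 17  [S.pre * -2 + 71]
23. n1.key = "qq"  ["qq"]
24. n1.cnt = false  [false]
25. n1.tag = 21  [A.acc + 21]
26. n14.wid = 6  [len(C.key) + 4]
27. n14.ok = false  [C.tag > 21]
28. n14.pre = true  [C.tag > 20]
29. n15.mk = false  [E.wid > 6]
30. n16.idx = "xn"  [terminal]
31. n15.idx = 27  [len(h.idx) + 25]
32. n15.acc = 4  [len(h.idx) + 2]
33. n17.depth = 7  [terminal]
34. n14.cnt = -9  [(if E.ok then A.idx else A.acc) - 13]
35. n0.pre = -4  [len(C.key) - 6]

-9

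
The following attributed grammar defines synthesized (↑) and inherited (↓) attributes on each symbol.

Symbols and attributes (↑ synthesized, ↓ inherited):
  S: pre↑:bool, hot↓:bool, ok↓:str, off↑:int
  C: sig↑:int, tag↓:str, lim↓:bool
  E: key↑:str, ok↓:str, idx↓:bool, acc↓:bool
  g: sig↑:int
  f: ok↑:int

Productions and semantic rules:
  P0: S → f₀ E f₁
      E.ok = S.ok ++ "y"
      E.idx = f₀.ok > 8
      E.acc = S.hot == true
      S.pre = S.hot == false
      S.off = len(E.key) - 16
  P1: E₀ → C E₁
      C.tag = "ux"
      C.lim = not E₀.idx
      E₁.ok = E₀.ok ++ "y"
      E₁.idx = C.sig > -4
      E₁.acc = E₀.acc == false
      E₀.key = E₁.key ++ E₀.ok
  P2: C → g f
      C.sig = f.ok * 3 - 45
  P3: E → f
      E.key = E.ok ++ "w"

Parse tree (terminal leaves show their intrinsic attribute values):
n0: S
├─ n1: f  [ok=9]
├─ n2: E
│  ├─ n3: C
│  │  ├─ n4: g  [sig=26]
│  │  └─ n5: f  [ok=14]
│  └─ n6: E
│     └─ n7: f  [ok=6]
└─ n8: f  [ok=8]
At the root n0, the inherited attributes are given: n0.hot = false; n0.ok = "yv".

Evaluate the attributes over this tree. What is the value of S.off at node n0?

1. n0.hot = false  [given at root]
2. n0.ok = "yv"  [given at root]
3. n1.ok = 9  [terminal]
4. n2.ok = "yvy"  [S.ok ++ "y"]
5. n2.idx = true  [f₀.ok > 8]
6. n2.acc = false  [S.hot == true]
7. n3.tag = "ux"  ["ux"]
8. n3.lim = false  [not E₀.idx]
9. n4.sig = 26  [terminal]
10. n5.ok = 14  [terminal]
11. n3.sig = -3  [f.ok * 3 - 45]
12. n6.ok = "yvyy"  [E₀.ok ++ "y"]
13. n6.idx = true  [C.sig > -4]
14. n6.acc = true  [E₀.acc == false]
15. n7.ok = 6  [terminal]
16. n6.key = "yvyyw"  [E.ok ++ "w"]
17. n2.key = "yvyywyvy"  [E₁.key ++ E₀.ok]
18. n8.ok = 8  [terminal]
19. n0.pre = true  [S.hot == false]
20. n0.off = -8  [len(E.key) - 16]

-8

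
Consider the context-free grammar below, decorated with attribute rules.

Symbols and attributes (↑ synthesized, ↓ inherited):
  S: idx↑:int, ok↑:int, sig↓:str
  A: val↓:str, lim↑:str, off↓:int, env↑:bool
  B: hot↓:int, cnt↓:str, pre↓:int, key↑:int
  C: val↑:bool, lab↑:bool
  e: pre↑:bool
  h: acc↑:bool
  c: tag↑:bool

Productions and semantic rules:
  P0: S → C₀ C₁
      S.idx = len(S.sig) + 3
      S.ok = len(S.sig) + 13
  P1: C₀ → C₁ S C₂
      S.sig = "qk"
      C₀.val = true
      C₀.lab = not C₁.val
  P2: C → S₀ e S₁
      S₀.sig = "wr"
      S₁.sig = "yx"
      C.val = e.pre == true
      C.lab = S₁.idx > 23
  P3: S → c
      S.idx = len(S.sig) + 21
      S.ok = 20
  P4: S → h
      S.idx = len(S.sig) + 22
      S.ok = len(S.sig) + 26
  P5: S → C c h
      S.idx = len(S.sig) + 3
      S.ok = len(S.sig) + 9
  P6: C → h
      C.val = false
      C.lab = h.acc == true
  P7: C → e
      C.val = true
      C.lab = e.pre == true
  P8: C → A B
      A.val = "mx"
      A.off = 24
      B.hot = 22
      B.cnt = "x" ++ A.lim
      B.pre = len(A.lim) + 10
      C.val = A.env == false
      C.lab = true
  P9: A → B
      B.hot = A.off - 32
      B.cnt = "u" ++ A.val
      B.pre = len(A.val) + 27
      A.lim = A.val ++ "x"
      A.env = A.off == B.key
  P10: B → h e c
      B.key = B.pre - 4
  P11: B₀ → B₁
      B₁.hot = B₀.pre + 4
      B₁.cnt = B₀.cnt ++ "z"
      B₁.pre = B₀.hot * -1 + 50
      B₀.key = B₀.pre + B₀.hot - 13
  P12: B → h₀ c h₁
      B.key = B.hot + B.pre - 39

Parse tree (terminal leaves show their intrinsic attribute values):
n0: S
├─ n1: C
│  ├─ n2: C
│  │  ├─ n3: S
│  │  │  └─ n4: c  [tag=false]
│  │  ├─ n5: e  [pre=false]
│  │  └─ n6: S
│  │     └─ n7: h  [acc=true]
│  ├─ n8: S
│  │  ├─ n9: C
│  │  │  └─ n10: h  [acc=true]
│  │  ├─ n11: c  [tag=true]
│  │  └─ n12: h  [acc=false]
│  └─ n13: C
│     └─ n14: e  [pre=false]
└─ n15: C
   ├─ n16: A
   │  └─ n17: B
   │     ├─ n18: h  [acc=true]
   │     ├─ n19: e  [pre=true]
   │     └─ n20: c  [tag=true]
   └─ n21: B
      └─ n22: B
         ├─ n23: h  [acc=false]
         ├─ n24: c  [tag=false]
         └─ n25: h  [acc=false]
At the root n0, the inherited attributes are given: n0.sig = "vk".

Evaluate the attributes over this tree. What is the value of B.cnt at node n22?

1. n0.sig = "vk"  [given at root]
2. n3.sig = "wr"  ["wr"]
3. n4.tag = false  [terminal]
4. n3.idx = 23  [len(S.sig) + 21]
5. n3.ok = 20  [20]
6. n5.pre = false  [terminal]
7. n6.sig = "yx"  ["yx"]
8. n7.acc = true  [terminal]
9. n6.idx = 24  [len(S.sig) + 22]
10. n6.ok = 28  [len(S.sig) + 26]
11. n2.val = false  [e.pre == true]
12. n2.lab = true  [S₁.idx > 23]
13. n8.sig = "qk"  ["qk"]
14. n10.acc = true  [terminal]
15. n9.val = false  [false]
16. n9.lab = true  [h.acc == true]
17. n11.tag = true  [terminal]
18. n12.acc = false  [terminal]
19. n8.idx = 5  [len(S.sig) + 3]
20. n8.ok = 11  [len(S.sig) + 9]
21. n14.pre = false  [terminal]
22. n13.val = true  [true]
23. n13.lab = false  [e.pre == true]
24. n1.val = true  [true]
25. n1.lab = true  [not C₁.val]
26. n16.val = "mx"  ["mx"]
27. n16.off = 24  [24]
28. n17.hot = -8  [A.off - 32]
29. n17.cnt = "umx"  ["u" ++ A.val]
30. n17.pre = 29  [len(A.val) + 27]
31. n18.acc = true  [terminal]
32. n19.pre = true  [terminal]
33. n20.tag = true  [terminal]
34. n17.key = 25  [B.pre - 4]
35. n16.lim = "mxx"  [A.val ++ "x"]
36. n16.env = false  [A.off == B.key]
37. n21.hot = 22  [22]
38. n21.cnt = "xmxx"  ["x" ++ A.lim]
39. n21.pre = 13  [len(A.lim) + 10]
40. n22.hot = 17  [B₀.pre + 4]
41. n22.cnt = "xmxxz"  [B₀.cnt ++ "z"]
42. n22.pre = 28  [B₀.hot * -1 + 50]
43. n23.acc = false  [terminal]
44. n24.tag = false  [terminal]
45. n25.acc = false  [terminal]
46. n22.key = 6  [B.hot + B.pre - 39]
47. n21.key = 22  [B₀.pre + B₀.hot - 13]
48. n15.val = true  [A.env == false]
49. n15.lab = true  [true]
50. n0.idx = 5  [len(S.sig) + 3]
51. n0.ok = 15  [len(S.sig) + 13]

"xmxxz"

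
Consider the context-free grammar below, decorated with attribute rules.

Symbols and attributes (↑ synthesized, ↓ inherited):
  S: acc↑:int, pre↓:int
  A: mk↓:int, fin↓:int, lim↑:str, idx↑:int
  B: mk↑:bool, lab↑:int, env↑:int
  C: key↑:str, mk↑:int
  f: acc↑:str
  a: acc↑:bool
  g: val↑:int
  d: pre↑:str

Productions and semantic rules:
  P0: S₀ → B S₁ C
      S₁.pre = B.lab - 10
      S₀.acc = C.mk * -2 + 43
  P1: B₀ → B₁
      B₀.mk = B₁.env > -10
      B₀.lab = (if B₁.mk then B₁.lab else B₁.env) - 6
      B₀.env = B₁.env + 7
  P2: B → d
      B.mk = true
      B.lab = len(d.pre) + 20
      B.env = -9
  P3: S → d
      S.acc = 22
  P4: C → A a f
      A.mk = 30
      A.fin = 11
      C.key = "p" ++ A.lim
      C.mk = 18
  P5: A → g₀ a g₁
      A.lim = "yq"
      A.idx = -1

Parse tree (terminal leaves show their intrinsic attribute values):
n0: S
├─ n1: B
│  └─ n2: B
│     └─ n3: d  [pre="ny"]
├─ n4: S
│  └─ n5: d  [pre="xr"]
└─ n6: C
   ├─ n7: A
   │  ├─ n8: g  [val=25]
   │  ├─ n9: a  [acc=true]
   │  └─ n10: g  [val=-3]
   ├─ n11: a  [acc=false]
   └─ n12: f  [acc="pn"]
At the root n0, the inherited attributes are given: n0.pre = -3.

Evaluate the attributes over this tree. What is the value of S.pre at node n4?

6

1. n0.pre = -3  [given at root]
2. n3.pre = "ny"  [terminal]
3. n2.mk = true  [true]
4. n2.lab = 22  [len(d.pre) + 20]
5. n2.env = -9  [-9]
6. n1.mk = true  [B₁.env > -10]
7. n1.lab = 16  [(if B₁.mk then B₁.lab else B₁.env) - 6]
8. n1.env = -2  [B₁.env + 7]
9. n4.pre = 6  [B.lab - 10]
10. n5.pre = "xr"  [terminal]
11. n4.acc = 22  [22]
12. n7.mk = 30  [30]
13. n7.fin = 11  [11]
14. n8.val = 25  [terminal]
15. n9.acc = true  [terminal]
16. n10.val = -3  [terminal]
17. n7.lim = "yq"  ["yq"]
18. n7.idx = -1  [-1]
19. n11.acc = false  [terminal]
20. n12.acc = "pn"  [terminal]
21. n6.key = "pyq"  ["p" ++ A.lim]
22. n6.mk = 18  [18]
23. n0.acc = 7  [C.mk * -2 + 43]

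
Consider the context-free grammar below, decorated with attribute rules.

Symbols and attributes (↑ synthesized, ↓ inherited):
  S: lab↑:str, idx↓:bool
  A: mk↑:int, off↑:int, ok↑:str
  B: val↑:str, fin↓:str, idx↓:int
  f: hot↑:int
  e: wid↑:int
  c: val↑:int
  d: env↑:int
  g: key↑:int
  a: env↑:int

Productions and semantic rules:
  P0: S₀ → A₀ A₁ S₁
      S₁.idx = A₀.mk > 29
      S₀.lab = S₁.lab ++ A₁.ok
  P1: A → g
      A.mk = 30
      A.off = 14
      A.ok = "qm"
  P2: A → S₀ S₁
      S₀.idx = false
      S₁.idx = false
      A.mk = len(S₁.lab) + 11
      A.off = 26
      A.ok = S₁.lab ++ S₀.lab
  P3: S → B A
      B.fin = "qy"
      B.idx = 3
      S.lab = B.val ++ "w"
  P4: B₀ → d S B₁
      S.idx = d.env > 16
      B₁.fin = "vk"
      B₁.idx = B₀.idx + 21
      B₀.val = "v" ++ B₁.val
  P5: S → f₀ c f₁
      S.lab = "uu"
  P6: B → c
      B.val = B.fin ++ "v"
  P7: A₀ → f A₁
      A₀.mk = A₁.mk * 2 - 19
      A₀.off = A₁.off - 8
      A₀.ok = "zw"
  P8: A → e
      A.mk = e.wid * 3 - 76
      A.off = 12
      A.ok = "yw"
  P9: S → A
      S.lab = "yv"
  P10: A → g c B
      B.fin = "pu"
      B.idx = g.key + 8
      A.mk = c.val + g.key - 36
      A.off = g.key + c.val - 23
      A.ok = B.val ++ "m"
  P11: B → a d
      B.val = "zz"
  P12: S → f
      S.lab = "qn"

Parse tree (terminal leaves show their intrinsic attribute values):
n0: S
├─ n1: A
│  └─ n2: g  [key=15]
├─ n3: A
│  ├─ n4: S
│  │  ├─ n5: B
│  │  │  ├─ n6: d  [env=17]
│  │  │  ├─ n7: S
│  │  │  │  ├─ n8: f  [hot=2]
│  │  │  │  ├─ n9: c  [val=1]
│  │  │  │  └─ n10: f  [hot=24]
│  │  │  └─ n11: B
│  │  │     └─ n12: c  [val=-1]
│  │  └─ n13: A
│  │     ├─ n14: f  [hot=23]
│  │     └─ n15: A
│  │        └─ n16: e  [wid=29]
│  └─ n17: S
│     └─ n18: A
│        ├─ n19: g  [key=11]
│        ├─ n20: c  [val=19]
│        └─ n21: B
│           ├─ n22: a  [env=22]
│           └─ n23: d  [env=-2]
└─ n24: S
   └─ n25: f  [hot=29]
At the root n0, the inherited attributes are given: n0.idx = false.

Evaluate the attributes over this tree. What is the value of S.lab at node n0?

1. n0.idx = false  [given at root]
2. n2.key = 15  [terminal]
3. n1.mk = 30  [30]
4. n1.off = 14  [14]
5. n1.ok = "qm"  ["qm"]
6. n4.idx = false  [false]
7. n5.fin = "qy"  ["qy"]
8. n5.idx = 3  [3]
9. n6.env = 17  [terminal]
10. n7.idx = true  [d.env > 16]
11. n8.hot = 2  [terminal]
12. n9.val = 1  [terminal]
13. n10.hot = 24  [terminal]
14. n7.lab = "uu"  ["uu"]
15. n11.fin = "vk"  ["vk"]
16. n11.idx = 24  [B₀.idx + 21]
17. n12.val = -1  [terminal]
18. n11.val = "vkv"  [B.fin ++ "v"]
19. n5.val = "vvkv"  ["v" ++ B₁.val]
20. n14.hot = 23  [terminal]
21. n16.wid = 29  [terminal]
22. n15.mk = 11  [e.wid * 3 - 76]
23. n15.off = 12  [12]
24. n15.ok = "yw"  ["yw"]
25. n13.mk = 3  [A₁.mk * 2 - 19]
26. n13.off = 4  [A₁.off - 8]
27. n13.ok = "zw"  ["zw"]
28. n4.lab = "vvkvw"  [B.val ++ "w"]
29. n17.idx = false  [false]
30. n19.key = 11  [terminal]
31. n20.val = 19  [terminal]
32. n21.fin = "pu"  ["pu"]
33. n21.idx = 19  [g.key + 8]
34. n22.env = 22  [terminal]
35. n23.env = -2  [terminal]
36. n21.val = "zz"  ["zz"]
37. n18.mk = -6  [c.val + g.key - 36]
38. n18.off = 7  [g.key + c.val - 23]
39. n18.ok = "zzm"  [B.val ++ "m"]
40. n17.lab = "yv"  ["yv"]
41. n3.mk = 13  [len(S₁.lab) + 11]
42. n3.off = 26  [26]
43. n3.ok = "yvvvkvw"  [S₁.lab ++ S₀.lab]
44. n24.idx = true  [A₀.mk > 29]
45. n25.hot = 29  [terminal]
46. n24.lab = "qn"  ["qn"]
47. n0.lab = "qnyvvvkvw"  [S₁.lab ++ A₁.ok]

"qnyvvvkvw"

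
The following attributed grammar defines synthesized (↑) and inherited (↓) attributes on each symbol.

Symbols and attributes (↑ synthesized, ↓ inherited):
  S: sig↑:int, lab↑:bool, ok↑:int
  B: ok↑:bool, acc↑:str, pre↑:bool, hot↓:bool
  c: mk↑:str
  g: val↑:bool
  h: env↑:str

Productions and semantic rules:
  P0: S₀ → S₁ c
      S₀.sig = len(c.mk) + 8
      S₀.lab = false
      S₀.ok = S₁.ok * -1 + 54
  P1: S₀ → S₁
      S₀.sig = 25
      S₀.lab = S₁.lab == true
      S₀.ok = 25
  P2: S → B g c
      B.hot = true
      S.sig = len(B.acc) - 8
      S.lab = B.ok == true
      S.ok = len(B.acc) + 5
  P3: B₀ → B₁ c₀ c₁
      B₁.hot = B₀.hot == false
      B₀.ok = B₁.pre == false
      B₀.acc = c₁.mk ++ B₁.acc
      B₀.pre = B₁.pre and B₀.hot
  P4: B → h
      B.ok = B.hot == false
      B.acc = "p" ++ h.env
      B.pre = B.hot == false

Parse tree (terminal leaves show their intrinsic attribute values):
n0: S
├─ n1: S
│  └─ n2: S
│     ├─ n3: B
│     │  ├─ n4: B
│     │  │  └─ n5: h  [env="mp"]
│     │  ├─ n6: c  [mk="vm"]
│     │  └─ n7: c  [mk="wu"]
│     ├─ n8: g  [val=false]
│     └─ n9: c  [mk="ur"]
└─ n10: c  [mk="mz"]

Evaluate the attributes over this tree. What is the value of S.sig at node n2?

-3

1. n3.hot = true  [true]
2. n4.hot = false  [B₀.hot == false]
3. n5.env = "mp"  [terminal]
4. n4.ok = true  [B.hot == false]
5. n4.acc = "pmp"  ["p" ++ h.env]
6. n4.pre = true  [B.hot == false]
7. n6.mk = "vm"  [terminal]
8. n7.mk = "wu"  [terminal]
9. n3.ok = false  [B₁.pre == false]
10. n3.acc = "wupmp"  [c₁.mk ++ B₁.acc]
11. n3.pre = true  [B₁.pre and B₀.hot]
12. n8.val = false  [terminal]
13. n9.mk = "ur"  [terminal]
14. n2.sig = -3  [len(B.acc) - 8]
15. n2.lab = false  [B.ok == true]
16. n2.ok = 10  [len(B.acc) + 5]
17. n1.sig = 25  [25]
18. n1.lab = false  [S₁.lab == true]
19. n1.ok = 25  [25]
20. n10.mk = "mz"  [terminal]
21. n0.sig = 10  [len(c.mk) + 8]
22. n0.lab = false  [false]
23. n0.ok = 29  [S₁.ok * -1 + 54]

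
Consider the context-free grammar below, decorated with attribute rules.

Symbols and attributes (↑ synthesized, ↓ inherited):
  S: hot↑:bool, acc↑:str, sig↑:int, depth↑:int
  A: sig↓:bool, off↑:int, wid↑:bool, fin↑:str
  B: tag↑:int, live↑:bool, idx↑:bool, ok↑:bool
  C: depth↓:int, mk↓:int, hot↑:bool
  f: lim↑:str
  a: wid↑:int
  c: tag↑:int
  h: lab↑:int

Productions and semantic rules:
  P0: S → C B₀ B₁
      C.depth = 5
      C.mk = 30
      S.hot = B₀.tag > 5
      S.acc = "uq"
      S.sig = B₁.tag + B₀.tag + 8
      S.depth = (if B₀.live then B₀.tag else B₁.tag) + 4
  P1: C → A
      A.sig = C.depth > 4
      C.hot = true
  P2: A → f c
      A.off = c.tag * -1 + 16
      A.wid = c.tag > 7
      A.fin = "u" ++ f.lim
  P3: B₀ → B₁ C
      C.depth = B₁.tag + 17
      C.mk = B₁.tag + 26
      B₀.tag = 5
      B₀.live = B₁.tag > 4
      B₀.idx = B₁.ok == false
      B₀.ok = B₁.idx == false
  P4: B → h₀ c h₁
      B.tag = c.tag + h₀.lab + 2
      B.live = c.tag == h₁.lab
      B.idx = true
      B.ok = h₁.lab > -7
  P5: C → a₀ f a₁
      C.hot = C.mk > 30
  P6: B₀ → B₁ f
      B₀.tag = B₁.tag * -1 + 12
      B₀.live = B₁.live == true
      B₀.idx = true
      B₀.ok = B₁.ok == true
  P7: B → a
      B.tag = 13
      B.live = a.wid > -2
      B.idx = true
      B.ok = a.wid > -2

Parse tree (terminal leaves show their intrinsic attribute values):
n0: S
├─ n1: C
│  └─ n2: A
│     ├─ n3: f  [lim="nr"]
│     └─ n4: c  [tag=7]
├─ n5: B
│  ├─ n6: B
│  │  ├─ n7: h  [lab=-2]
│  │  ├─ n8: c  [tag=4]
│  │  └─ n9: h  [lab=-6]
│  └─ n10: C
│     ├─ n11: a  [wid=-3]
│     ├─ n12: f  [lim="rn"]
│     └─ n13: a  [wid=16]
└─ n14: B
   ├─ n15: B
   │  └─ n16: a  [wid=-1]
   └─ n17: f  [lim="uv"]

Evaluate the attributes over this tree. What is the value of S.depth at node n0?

3

1. n1.depth = 5  [5]
2. n1.mk = 30  [30]
3. n2.sig = true  [C.depth > 4]
4. n3.lim = "nr"  [terminal]
5. n4.tag = 7  [terminal]
6. n2.off = 9  [c.tag * -1 + 16]
7. n2.wid = false  [c.tag > 7]
8. n2.fin = "unr"  ["u" ++ f.lim]
9. n1.hot = true  [true]
10. n7.lab = -2  [terminal]
11. n8.tag = 4  [terminal]
12. n9.lab = -6  [terminal]
13. n6.tag = 4  [c.tag + h₀.lab + 2]
14. n6.live = false  [c.tag == h₁.lab]
15. n6.idx = true  [true]
16. n6.ok = true  [h₁.lab > -7]
17. n10.depth = 21  [B₁.tag + 17]
18. n10.mk = 30  [B₁.tag + 26]
19. n11.wid = -3  [terminal]
20. n12.lim = "rn"  [terminal]
21. n13.wid = 16  [terminal]
22. n10.hot = false  [C.mk > 30]
23. n5.tag = 5  [5]
24. n5.live = false  [B₁.tag > 4]
25. n5.idx = false  [B₁.ok == false]
26. n5.ok = false  [B₁.idx == false]
27. n16.wid = -1  [terminal]
28. n15.tag = 13  [13]
29. n15.live = true  [a.wid > -2]
30. n15.idx = true  [true]
31. n15.ok = true  [a.wid > -2]
32. n17.lim = "uv"  [terminal]
33. n14.tag = -1  [B₁.tag * -1 + 12]
34. n14.live = true  [B₁.live == true]
35. n14.idx = true  [true]
36. n14.ok = true  [B₁.ok == true]
37. n0.hot = false  [B₀.tag > 5]
38. n0.acc = "uq"  ["uq"]
39. n0.sig = 12  [B₁.tag + B₀.tag + 8]
40. n0.depth = 3  [(if B₀.live then B₀.tag else B₁.tag) + 4]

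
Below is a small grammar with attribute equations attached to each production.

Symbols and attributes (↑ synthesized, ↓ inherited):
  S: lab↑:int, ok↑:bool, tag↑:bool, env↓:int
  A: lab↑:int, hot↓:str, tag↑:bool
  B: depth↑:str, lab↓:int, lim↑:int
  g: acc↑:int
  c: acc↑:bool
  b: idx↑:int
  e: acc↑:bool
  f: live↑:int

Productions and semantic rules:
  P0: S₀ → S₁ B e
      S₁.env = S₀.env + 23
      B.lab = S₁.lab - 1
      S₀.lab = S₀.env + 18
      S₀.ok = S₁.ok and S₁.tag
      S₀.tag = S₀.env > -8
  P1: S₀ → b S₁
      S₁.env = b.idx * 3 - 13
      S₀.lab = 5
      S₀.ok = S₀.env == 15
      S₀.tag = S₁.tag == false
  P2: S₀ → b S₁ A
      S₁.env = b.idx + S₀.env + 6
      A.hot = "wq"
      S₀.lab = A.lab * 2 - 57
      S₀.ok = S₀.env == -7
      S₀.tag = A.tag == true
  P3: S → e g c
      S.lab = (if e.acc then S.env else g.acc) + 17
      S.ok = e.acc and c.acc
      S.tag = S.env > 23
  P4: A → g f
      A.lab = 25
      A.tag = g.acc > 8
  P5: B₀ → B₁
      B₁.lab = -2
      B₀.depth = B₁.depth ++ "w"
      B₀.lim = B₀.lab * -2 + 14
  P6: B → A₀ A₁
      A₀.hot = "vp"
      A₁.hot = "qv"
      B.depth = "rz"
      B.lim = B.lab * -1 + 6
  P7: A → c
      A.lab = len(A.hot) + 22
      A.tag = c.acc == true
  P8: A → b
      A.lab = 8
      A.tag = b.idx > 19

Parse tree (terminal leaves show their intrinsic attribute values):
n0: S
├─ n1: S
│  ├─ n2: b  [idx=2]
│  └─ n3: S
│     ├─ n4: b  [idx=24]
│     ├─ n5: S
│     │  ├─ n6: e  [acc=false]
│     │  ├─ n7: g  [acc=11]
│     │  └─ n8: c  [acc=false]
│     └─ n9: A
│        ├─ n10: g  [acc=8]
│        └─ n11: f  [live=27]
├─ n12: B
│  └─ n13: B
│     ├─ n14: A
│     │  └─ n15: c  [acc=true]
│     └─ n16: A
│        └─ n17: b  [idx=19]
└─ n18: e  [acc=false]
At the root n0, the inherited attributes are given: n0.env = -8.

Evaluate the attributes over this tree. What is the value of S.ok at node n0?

1. n0.env = -8  [given at root]
2. n1.env = 15  [S₀.env + 23]
3. n2.idx = 2  [terminal]
4. n3.env = -7  [b.idx * 3 - 13]
5. n4.idx = 24  [terminal]
6. n5.env = 23  [b.idx + S₀.env + 6]
7. n6.acc = false  [terminal]
8. n7.acc = 11  [terminal]
9. n8.acc = false  [terminal]
10. n5.lab = 28  [(if e.acc then S.env else g.acc) + 17]
11. n5.ok = false  [e.acc and c.acc]
12. n5.tag = false  [S.env > 23]
13. n9.hot = "wq"  ["wq"]
14. n10.acc = 8  [terminal]
15. n11.live = 27  [terminal]
16. n9.lab = 25  [25]
17. n9.tag = false  [g.acc > 8]
18. n3.lab = -7  [A.lab * 2 - 57]
19. n3.ok = true  [S₀.env == -7]
20. n3.tag = false  [A.tag == true]
21. n1.lab = 5  [5]
22. n1.ok = true  [S₀.env == 15]
23. n1.tag = true  [S₁.tag == false]
24. n12.lab = 4  [S₁.lab - 1]
25. n13.lab = -2  [-2]
26. n14.hot = "vp"  ["vp"]
27. n15.acc = true  [terminal]
28. n14.lab = 24  [len(A.hot) + 22]
29. n14.tag = true  [c.acc == true]
30. n16.hot = "qv"  ["qv"]
31. n17.idx = 19  [terminal]
32. n16.lab = 8  [8]
33. n16.tag = false  [b.idx > 19]
34. n13.depth = "rz"  ["rz"]
35. n13.lim = 8  [B.lab * -1 + 6]
36. n12.depth = "rzw"  [B₁.depth ++ "w"]
37. n12.lim = 6  [B₀.lab * -2 + 14]
38. n18.acc = false  [terminal]
39. n0.lab = 10  [S₀.env + 18]
40. n0.ok = true  [S₁.ok and S₁.tag]
41. n0.tag = false  [S₀.env > -8]

true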